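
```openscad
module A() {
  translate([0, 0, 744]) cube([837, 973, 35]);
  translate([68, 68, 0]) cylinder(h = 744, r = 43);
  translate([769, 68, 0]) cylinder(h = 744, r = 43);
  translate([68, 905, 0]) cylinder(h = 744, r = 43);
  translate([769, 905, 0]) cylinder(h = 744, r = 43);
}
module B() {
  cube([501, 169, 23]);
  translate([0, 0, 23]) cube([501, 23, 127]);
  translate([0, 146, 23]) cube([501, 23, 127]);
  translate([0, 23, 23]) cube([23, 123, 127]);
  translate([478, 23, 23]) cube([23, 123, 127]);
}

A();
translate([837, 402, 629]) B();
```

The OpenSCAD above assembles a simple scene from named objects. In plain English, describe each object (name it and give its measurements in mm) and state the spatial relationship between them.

A is a rectangular dining table. The top is 837×973×35 mm with its upper surface at z = 779 mm. It stands on four round legs of 86 mm diameter, each leg's bounding box inset 25 mm from the nearest pair of top edges, running from the floor to the underside of the top.

B is an open storage box with external size 501×169×150 mm and wall thickness 23 mm (the base is also 23 mm thick). The base covers the whole footprint; the four walls stand on the base, with the y-facing walls full-width and the x-facing walls fitting between their inner faces.

The open box is beside the table with their tops flush at z = 779.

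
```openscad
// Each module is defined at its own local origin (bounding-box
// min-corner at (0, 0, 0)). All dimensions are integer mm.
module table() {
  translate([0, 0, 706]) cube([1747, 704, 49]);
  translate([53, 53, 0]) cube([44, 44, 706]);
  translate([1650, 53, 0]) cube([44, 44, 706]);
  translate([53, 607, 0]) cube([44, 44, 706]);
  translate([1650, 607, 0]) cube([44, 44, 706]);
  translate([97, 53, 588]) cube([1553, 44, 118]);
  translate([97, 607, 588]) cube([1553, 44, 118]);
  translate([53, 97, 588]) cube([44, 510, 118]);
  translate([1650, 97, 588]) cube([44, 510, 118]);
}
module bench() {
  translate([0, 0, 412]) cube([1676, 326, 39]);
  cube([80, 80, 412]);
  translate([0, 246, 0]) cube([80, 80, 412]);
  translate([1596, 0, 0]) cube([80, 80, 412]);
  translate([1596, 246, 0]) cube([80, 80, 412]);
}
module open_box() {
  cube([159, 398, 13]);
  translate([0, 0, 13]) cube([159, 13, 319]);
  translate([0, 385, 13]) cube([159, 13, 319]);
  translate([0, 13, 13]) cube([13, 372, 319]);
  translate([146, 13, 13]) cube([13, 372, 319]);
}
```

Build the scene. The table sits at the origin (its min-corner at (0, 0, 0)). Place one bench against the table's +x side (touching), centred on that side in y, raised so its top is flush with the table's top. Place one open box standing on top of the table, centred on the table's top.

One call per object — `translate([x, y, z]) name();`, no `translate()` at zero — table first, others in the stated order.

table();
translate([1747, 189, 304]) bench();
translate([794, 153, 755]) open_box();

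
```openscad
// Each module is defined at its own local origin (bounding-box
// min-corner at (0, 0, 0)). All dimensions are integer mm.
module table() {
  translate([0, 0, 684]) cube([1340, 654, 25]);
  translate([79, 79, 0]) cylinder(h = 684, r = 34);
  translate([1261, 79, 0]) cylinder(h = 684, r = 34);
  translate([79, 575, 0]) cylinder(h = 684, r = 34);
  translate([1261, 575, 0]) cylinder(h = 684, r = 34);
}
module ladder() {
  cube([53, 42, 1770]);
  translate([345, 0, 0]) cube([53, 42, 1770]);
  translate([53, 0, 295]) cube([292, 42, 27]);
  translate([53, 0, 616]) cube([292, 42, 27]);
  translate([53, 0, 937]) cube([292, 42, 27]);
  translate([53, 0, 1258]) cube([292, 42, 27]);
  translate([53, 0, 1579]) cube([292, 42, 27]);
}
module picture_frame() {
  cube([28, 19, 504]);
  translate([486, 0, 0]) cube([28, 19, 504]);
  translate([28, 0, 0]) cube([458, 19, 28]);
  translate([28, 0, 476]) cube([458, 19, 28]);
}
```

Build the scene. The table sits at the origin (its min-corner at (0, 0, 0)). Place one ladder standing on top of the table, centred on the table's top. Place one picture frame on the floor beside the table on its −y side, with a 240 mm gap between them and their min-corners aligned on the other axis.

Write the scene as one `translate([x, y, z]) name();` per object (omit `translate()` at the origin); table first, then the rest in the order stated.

table();
translate([471, 306, 709]) ladder();
translate([0, -259, 0]) picture_frame();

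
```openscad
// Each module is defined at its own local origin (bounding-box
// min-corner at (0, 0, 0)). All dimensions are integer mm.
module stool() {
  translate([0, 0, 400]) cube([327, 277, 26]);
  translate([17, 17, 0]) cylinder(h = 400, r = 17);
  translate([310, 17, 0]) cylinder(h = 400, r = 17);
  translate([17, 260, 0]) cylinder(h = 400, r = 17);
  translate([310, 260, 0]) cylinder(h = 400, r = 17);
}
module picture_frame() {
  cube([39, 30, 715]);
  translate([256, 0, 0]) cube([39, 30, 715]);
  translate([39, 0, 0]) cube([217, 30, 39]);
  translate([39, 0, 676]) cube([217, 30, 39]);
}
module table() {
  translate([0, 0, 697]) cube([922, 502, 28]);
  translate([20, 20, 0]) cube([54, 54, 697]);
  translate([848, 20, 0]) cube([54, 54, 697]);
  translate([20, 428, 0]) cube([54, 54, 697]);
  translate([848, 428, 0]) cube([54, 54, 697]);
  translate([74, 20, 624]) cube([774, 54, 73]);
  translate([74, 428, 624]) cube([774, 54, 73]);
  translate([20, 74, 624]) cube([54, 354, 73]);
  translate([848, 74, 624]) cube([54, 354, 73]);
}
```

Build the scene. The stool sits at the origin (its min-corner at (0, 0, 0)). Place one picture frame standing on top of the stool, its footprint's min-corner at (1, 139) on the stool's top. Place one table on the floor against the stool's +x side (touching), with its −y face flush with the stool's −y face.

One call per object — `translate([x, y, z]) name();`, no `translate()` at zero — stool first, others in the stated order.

stool();
translate([1, 139, 426]) picture_frame();
translate([327, 0, 0]) table();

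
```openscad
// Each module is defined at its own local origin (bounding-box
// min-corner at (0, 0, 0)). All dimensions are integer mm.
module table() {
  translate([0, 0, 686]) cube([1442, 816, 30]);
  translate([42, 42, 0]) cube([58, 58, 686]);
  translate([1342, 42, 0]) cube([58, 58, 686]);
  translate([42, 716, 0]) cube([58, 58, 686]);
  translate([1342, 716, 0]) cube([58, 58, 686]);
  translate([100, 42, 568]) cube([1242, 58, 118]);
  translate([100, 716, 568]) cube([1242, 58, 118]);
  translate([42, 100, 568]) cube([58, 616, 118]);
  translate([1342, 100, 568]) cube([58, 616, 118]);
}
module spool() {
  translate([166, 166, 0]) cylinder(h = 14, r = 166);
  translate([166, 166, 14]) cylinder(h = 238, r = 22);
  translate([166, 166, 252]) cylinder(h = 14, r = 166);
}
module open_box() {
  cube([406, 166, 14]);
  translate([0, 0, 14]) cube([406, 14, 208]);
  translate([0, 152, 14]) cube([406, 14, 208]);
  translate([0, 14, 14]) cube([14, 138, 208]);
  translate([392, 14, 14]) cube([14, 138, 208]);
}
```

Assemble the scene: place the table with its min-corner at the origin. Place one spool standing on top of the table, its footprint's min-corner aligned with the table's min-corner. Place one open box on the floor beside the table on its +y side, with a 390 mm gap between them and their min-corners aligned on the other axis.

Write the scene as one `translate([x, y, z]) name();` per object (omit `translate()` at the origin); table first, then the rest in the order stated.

table();
translate([0, 0, 716]) spool();
translate([0, 1206, 0]) open_box();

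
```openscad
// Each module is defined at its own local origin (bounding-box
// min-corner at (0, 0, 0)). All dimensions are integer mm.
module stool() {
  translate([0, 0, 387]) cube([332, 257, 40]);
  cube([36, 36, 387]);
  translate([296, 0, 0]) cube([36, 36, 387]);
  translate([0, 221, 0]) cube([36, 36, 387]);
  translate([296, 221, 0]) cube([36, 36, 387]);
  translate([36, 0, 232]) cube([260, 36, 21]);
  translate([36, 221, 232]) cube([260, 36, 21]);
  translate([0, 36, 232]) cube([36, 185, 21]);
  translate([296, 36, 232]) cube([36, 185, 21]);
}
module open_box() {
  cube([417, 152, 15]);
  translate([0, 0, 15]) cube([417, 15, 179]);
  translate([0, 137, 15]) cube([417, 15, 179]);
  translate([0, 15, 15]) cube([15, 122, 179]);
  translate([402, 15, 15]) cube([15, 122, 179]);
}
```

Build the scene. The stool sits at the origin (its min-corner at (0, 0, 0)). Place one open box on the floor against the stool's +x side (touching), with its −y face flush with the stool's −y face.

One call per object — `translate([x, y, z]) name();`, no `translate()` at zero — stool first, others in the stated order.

stool();
translate([332, 0, 0]) open_box();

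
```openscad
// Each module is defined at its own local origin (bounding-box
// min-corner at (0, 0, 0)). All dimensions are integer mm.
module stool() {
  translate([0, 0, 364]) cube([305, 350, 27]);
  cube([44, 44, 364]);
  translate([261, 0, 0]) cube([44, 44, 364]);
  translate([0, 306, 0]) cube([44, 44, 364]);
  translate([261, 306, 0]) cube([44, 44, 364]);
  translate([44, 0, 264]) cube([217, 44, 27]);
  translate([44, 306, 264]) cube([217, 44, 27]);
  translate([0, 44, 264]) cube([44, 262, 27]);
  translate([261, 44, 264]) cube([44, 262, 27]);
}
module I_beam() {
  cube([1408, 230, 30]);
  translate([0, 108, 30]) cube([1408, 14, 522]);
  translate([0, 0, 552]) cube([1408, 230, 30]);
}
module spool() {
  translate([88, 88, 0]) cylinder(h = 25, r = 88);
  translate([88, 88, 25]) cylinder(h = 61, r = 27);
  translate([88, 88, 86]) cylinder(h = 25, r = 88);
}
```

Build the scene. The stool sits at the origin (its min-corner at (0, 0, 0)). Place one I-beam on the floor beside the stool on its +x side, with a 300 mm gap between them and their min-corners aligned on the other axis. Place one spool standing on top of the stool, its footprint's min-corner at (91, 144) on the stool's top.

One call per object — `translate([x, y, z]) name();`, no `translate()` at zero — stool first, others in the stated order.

stool();
translate([605, 0, 0]) I_beam();
translate([91, 144, 391]) spool();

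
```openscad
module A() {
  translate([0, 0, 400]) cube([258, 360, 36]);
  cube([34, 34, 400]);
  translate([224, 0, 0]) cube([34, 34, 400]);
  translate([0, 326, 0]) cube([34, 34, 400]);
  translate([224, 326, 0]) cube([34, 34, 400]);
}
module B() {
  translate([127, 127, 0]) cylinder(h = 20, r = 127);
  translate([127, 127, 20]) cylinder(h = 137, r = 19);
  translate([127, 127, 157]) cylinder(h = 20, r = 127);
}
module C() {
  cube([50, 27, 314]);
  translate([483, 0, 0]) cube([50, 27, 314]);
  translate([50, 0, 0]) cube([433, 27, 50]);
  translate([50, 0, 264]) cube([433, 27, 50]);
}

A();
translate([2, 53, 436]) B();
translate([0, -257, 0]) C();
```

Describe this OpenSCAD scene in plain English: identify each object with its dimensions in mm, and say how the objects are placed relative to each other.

A is a four-legged stool. The seat is a 258×360×36 mm slab whose top surface is at z = 436 mm; four square legs, each 34×34 mm in cross-section, run from the floor (z = 0) to the underside of the seat, each flush with a corner of the seat.

B is a spool: two coaxial disc flanges of radius 127 mm and thickness 20 mm, joined by a core cylinder of radius 19 mm and height 137 mm. The lower flange rests on z = 0 and the three cylinders share a vertical axis.

C is a picture frame with a 433×214 mm rectangular opening (x by z) and a uniform 50 mm border on every side. Frame depth is 27 mm along y. It is built from two vertical stiles running the full outside height and two horizontal rails spanning the gap between the stiles.

The spool is on top of the stool, centred. The picture frame is on the floor beside the stool on its −y side.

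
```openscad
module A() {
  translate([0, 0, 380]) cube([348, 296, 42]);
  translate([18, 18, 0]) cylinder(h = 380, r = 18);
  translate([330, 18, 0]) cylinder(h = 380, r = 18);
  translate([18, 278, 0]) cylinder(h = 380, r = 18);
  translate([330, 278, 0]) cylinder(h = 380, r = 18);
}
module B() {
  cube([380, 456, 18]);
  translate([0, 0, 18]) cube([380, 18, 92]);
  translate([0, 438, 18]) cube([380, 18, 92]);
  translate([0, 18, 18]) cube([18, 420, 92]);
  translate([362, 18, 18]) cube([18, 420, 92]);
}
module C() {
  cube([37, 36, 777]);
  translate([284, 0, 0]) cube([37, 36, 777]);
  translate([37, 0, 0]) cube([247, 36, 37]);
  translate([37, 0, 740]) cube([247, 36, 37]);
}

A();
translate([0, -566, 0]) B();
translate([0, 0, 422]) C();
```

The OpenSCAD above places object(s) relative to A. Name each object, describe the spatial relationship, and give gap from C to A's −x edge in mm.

The picture frame's min-x is at 0; the stool's min-x is 0; gap = 0 mm.

A is a stool. B is an open box. C is a picture frame. The open box is on the floor beside the stool on its −y side. The picture frame is on top of the stool. The gap from the picture frame to the stool's −x edge is 0 mm.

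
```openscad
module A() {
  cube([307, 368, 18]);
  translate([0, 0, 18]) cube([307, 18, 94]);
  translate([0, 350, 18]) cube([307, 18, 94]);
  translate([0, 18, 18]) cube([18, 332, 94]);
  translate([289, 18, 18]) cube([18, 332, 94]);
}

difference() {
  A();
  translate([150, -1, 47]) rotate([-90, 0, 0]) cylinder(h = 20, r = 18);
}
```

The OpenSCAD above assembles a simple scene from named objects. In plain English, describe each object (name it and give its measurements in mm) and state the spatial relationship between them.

A is an open-topped rectangular box: outside dimensions 307×368×112 mm, with a uniform wall and base thickness of 18 mm. The base is a full 307×368 slab on the floor; four walls sit on top of the base. The front and back walls (the −y and +y sides) span the full width; the two side walls fit between them.

The open box has a circular hole of radius 18 mm through its front wall, centred at (x = 150, z = 47).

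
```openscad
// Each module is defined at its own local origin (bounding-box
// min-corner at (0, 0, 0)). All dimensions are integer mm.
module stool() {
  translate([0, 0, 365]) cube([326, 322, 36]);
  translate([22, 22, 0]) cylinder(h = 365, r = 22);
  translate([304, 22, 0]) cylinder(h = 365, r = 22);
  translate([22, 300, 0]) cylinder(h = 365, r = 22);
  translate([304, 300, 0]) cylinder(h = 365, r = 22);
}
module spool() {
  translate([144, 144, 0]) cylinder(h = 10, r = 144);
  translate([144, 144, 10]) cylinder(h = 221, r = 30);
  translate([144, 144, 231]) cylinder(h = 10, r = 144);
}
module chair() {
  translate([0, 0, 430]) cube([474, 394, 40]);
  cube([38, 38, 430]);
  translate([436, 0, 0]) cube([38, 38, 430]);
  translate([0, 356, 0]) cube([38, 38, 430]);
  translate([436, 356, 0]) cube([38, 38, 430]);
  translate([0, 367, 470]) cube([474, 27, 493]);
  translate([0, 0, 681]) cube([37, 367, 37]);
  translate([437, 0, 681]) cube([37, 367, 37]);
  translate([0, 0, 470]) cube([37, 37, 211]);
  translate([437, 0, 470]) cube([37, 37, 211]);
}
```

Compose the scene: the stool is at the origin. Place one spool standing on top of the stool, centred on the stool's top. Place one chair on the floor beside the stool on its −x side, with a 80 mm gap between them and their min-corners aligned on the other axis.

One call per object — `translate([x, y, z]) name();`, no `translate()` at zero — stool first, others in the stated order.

stool();
translate([19, 17, 401]) spool();
translate([-554, 0, 0]) chair();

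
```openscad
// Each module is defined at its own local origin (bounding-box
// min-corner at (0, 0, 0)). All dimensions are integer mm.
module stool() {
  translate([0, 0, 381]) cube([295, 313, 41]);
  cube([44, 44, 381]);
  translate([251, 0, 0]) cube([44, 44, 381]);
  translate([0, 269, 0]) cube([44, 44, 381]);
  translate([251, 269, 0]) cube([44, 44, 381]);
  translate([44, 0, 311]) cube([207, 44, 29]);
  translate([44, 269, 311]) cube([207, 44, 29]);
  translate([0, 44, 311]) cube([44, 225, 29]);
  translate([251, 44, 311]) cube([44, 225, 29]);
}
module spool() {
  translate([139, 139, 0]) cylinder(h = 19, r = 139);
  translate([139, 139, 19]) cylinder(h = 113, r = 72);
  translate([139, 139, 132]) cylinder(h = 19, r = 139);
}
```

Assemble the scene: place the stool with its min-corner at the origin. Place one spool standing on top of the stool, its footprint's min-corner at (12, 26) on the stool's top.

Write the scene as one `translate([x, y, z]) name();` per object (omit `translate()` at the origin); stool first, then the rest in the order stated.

stool();
translate([12, 26, 422]) spool();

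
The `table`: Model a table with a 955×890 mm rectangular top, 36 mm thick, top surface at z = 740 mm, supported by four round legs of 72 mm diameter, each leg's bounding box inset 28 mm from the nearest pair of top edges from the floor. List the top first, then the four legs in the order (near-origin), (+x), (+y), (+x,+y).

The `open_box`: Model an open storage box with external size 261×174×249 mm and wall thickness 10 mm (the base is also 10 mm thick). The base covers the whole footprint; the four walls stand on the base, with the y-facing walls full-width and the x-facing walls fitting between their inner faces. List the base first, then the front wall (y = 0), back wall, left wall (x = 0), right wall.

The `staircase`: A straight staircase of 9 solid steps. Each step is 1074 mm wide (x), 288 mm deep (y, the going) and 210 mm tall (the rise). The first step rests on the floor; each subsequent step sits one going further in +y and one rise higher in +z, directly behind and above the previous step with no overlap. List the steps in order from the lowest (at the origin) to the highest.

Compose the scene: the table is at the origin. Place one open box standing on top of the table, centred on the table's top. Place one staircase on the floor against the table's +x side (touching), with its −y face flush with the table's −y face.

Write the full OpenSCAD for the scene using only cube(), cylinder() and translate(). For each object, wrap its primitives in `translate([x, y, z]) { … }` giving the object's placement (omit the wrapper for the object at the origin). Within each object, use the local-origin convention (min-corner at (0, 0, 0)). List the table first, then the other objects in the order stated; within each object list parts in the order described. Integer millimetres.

translate([0, 0, 704]) cube([955, 890, 36]);
translate([64, 64, 0]) cylinder(h = 704, r = 36);
translate([891, 64, 0]) cylinder(h = 704, r = 36);
translate([64, 826, 0]) cylinder(h = 704, r = 36);
translate([891, 826, 0]) cylinder(h = 704, r = 36);
translate([347, 358, 740]) {
  cube([261, 174, 10]);
  translate([0, 0, 10]) cube([261, 10, 239]);
  translate([0, 164, 10]) cube([261, 10, 239]);
  translate([0, 10, 10]) cube([10, 154, 239]);
  translate([251, 10, 10]) cube([10, 154, 239]);
}
translate([955, 0, 0]) {
  cube([1074, 288, 210]);
  translate([0, 288, 210]) cube([1074, 288, 210]);
  translate([0, 576, 420]) cube([1074, 288, 210]);
  translate([0, 864, 630]) cube([1074, 288, 210]);
  translate([0, 1152, 840]) cube([1074, 288, 210]);
  translate([0, 1440, 1050]) cube([1074, 288, 210]);
  translate([0, 1728, 1260]) cube([1074, 288, 210]);
  translate([0, 2016, 1470]) cube([1074, 288, 210]);
  translate([0, 2304, 1680]) cube([1074, 288, 210]);
}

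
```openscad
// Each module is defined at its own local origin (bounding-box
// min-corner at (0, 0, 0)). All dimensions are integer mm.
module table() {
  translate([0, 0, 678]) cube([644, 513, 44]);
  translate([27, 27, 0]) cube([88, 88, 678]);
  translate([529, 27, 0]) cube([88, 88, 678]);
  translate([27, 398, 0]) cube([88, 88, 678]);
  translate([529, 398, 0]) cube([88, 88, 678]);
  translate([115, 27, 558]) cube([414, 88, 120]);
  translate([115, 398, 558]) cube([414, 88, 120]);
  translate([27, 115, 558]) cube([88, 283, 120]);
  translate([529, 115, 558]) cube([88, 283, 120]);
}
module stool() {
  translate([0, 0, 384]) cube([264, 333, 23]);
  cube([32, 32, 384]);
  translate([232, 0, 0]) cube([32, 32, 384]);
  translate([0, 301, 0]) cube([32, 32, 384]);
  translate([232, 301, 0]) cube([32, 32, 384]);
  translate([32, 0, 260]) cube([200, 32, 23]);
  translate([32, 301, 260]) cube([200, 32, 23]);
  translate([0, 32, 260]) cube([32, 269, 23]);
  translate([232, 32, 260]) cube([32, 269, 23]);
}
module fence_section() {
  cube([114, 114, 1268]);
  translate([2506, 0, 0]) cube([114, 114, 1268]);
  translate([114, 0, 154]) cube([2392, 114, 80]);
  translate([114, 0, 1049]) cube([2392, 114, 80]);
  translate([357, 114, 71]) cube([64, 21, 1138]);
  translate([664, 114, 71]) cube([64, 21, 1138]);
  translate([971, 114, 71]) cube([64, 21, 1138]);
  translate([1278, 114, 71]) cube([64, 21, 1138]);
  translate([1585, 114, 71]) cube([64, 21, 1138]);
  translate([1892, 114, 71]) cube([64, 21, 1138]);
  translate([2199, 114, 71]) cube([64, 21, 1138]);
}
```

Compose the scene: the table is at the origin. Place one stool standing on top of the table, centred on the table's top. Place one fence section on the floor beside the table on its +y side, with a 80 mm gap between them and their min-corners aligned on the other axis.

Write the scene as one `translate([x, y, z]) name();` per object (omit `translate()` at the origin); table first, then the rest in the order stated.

table();
translate([190, 90, 722]) stool();
translate([0, 593, 0]) fence_section();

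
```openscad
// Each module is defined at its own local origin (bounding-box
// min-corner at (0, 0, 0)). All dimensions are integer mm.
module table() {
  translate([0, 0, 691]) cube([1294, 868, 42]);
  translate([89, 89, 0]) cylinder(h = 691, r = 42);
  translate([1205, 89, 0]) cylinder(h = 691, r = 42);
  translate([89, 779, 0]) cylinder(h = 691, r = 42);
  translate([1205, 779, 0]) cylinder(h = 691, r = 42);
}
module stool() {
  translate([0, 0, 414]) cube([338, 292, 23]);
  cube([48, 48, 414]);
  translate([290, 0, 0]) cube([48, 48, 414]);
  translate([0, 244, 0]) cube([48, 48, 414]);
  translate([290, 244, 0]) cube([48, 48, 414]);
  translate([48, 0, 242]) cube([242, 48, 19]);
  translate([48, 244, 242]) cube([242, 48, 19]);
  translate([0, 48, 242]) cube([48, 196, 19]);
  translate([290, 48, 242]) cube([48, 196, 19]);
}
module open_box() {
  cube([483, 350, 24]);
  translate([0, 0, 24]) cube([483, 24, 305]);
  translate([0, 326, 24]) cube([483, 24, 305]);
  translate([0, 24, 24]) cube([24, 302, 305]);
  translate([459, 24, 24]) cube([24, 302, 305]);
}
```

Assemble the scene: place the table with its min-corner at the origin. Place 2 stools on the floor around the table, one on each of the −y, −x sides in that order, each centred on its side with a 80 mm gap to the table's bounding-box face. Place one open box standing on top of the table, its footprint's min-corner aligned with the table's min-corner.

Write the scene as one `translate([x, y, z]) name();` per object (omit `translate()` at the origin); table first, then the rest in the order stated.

table();
translate([478, -372, 0]) stool();
translate([-418, 288, 0]) stool();
translate([0, 0, 733]) open_box();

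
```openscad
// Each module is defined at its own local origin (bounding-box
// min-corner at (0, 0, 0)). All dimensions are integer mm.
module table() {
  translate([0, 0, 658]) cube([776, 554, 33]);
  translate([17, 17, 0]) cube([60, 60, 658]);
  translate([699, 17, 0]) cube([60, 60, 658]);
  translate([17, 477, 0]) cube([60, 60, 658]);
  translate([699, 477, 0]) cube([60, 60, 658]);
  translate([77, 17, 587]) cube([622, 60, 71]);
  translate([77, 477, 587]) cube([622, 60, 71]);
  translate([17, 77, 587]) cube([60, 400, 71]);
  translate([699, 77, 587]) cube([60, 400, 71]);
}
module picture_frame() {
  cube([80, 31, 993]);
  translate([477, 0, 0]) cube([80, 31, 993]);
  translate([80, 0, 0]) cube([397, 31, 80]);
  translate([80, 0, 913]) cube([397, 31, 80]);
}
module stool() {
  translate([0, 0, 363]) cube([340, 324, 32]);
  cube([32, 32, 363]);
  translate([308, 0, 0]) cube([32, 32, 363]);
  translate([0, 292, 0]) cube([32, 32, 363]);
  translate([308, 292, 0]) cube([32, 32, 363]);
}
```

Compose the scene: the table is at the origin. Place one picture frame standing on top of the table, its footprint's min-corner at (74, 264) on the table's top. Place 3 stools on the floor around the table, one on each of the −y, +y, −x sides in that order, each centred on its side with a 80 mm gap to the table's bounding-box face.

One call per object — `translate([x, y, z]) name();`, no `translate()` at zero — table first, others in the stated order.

table();
translate([74, 264, 691]) picture_frame();
translate([218, -404, 0]) stool();
translate([218, 634, 0]) stool();
translate([-420, 115, 0]) stool();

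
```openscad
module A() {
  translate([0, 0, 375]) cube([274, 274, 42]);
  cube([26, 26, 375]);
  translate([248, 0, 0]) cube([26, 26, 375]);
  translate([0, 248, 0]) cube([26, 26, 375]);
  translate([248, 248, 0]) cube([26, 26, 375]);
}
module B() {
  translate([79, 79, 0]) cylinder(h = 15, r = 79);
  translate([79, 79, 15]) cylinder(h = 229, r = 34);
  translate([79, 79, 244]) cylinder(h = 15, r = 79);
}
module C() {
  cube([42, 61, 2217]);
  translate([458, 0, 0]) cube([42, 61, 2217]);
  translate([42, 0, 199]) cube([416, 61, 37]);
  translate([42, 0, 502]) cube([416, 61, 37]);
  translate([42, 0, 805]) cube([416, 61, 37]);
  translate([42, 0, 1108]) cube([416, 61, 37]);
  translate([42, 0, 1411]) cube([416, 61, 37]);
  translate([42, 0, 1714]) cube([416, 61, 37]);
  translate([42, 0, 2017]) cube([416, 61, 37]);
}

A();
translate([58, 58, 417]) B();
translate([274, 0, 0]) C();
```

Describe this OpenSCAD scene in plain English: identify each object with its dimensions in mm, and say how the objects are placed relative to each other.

A is a four-legged stool. The seat is a 274×274×42 mm slab whose top surface is at z = 417 mm; four square legs, each 26×26 mm in cross-section, run from the floor (z = 0) to the underside of the seat, each flush with a corner of the seat.

B is a spool: two coaxial disc flanges of radius 79 mm and thickness 15 mm, joined by a core cylinder of radius 34 mm and height 229 mm. The lower flange rests on z = 0 and the three cylinders share a vertical axis.

C is a straight ladder. Two 42×61 mm vertical rails, 2217 mm tall, stand 500 mm apart (outside-to-outside) with their front faces coplanar on the −y side. 7 rungs, each 61 mm deep and 37 mm tall, span between the inner faces of the rails, front faces flush with the rails. The lowest rung's underside is at z = 199 mm and rungs are spaced 303 mm apart (underside to underside).

The spool is on top of the stool, centred. The ladder is against the stool's +x side, with their −y faces flush.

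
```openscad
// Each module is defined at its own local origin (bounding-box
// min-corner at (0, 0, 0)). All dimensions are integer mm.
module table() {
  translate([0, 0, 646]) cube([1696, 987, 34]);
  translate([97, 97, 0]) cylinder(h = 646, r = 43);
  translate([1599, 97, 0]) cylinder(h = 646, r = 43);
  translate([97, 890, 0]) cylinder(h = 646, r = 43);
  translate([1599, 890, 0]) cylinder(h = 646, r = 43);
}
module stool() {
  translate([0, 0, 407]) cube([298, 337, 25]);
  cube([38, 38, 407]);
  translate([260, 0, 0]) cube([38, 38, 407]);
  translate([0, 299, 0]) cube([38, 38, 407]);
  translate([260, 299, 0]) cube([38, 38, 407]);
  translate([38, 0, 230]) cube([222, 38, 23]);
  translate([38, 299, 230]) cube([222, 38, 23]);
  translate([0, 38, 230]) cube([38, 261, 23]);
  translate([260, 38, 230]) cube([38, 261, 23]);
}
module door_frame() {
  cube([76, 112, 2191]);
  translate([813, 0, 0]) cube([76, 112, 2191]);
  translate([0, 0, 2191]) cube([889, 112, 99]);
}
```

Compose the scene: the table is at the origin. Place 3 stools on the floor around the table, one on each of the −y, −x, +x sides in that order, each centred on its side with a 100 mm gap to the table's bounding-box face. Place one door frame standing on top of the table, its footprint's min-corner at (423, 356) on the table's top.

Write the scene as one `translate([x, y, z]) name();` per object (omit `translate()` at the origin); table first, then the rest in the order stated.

table();
translate([699, -437, 0]) stool();
translate([-398, 325, 0]) stool();
translate([1796, 325, 0]) stool();
translate([423, 356, 680]) door_frame();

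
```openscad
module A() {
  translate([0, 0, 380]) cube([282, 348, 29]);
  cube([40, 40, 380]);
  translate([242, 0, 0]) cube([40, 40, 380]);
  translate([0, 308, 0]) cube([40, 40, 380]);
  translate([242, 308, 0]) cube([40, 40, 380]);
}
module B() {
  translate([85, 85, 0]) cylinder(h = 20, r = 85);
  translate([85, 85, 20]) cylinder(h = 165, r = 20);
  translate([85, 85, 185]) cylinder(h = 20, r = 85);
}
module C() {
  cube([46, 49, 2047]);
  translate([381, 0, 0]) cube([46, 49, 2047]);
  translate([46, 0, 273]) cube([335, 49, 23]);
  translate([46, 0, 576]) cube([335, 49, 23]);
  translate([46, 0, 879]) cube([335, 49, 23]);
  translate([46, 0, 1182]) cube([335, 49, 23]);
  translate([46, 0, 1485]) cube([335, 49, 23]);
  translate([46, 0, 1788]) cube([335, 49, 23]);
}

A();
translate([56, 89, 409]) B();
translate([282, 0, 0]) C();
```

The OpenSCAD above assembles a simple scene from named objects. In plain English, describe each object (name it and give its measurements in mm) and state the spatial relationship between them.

A is a four-legged stool. The seat is 282×348 mm, 29 mm thick, top at z = 409 mm. It stands on four square legs, each 40×40 mm in cross-section, from z = 0 to the seat underside, each flush with a corner of the seat.

B is a spool: two coaxial disc flanges of radius 85 mm and thickness 20 mm, joined by a core cylinder of radius 20 mm and height 165 mm. The lower flange rests on z = 0 and the three cylinders share a vertical axis.

C is a straight ladder. Two 46×49 mm vertical rails, 2047 mm tall, stand 427 mm apart (outside-to-outside) with their front faces coplanar on the −y side. 6 rungs, each 49 mm deep and 23 mm tall, span between the inner faces of the rails, front faces flush with the rails. The lowest rung's underside is at z = 273 mm and rungs are spaced 303 mm apart (underside to underside).

The spool is on top of the stool, centred. The ladder is against the stool's +x side, with their −y faces flush.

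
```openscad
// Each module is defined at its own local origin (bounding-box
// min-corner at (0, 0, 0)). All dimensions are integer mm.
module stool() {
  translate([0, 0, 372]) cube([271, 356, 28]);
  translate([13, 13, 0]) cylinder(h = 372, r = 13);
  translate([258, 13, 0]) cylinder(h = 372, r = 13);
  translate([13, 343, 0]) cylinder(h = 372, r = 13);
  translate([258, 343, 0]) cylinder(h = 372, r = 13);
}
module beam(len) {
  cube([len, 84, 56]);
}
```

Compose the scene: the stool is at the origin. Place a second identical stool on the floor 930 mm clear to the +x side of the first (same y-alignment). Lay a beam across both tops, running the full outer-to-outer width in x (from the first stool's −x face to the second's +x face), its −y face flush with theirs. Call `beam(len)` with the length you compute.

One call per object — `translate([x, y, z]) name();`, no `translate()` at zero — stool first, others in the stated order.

stool();
translate([1201, 0, 0]) stool();
translate([0, 0, 400]) beam(1472);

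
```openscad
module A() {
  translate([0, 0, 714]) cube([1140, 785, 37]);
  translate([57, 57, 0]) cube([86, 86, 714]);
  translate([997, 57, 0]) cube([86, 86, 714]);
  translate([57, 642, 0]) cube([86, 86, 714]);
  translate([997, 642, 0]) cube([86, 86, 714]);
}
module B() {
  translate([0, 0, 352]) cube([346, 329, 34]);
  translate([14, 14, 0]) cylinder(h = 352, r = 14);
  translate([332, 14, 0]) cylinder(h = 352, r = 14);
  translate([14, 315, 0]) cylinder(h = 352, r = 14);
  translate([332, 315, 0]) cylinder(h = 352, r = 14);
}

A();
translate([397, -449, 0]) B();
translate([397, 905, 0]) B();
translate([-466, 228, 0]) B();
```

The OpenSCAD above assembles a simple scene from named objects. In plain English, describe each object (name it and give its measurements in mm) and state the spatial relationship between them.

A is a rectangular dining table. The top is 1140×785×37 mm with its upper surface at z = 751 mm. It stands on four 86×86 mm square legs, each inset 57 mm from the nearest pair of top edges, running from the floor to the underside of the top.

B is a simple wooden stool: a rectangular seat 346 mm (x) by 329 mm (y), 34 mm thick, top face at z = 386 mm, on four round legs, each 28 mm in diameter. The legs rest on z = 0, each leg's axis is inset half a diameter from the nearest pair of seat edges (so the leg's bounding box is flush with the corner).

Three stools sit around the table at the −y, +y, −x sides.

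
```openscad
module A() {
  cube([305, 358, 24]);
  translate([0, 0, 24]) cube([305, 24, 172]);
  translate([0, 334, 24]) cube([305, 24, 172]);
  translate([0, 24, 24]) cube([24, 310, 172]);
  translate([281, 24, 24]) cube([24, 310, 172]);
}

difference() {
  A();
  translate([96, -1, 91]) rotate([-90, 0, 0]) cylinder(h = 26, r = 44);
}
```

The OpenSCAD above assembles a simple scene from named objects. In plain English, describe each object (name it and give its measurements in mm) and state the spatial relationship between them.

A is an open-topped rectangular box: outside dimensions 305×358×196 mm, with a uniform wall and base thickness of 24 mm. The base is a full 305×358 slab on the floor; four walls sit on top of the base. The front and back walls (the −y and +y sides) span the full width; the two side walls fit between them.

The open box has a circular hole of radius 44 mm through its front wall, centred at (x = 96, z = 91).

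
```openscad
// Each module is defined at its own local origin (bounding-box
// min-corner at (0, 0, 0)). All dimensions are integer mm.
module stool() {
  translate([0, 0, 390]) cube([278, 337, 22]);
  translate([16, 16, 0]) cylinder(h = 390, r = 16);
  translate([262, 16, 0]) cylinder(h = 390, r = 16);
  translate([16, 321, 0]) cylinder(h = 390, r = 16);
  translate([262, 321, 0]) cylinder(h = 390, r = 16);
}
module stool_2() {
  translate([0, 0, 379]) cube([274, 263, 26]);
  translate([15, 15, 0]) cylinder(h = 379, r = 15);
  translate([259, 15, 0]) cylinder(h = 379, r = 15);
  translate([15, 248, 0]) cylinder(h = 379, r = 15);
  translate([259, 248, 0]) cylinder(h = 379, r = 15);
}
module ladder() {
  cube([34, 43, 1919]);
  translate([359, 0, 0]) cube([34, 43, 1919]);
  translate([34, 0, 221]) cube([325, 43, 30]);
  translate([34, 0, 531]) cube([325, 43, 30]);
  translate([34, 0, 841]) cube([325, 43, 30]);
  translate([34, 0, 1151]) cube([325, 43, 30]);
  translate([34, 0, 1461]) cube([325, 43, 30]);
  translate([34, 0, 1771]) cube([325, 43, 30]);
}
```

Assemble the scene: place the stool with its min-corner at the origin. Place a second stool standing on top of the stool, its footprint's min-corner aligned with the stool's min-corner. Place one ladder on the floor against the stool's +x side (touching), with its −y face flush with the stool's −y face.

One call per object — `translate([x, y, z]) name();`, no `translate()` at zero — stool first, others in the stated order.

stool();
translate([0, 0, 412]) stool_2();
translate([278, 0, 0]) ladder();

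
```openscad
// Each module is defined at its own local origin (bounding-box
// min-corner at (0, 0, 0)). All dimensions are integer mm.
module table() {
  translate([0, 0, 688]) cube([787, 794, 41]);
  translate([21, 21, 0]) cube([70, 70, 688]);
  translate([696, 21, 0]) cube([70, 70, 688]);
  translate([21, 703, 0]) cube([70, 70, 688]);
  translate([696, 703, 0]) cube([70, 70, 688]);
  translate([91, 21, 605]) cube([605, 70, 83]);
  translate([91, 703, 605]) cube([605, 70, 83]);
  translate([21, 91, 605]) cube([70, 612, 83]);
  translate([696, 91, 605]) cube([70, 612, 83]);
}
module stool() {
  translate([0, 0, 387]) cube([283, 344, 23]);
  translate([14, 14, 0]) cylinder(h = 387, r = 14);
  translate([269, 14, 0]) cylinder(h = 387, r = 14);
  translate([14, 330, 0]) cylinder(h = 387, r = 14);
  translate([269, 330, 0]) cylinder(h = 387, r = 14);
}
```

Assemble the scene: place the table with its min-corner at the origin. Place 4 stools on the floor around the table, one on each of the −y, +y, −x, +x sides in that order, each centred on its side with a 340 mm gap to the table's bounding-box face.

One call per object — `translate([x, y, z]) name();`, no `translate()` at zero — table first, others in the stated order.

table();
translate([252, -684, 0]) stool();
translate([252, 1134, 0]) stool();
translate([-623, 225, 0]) stool();
translate([1127, 225, 0]) stool();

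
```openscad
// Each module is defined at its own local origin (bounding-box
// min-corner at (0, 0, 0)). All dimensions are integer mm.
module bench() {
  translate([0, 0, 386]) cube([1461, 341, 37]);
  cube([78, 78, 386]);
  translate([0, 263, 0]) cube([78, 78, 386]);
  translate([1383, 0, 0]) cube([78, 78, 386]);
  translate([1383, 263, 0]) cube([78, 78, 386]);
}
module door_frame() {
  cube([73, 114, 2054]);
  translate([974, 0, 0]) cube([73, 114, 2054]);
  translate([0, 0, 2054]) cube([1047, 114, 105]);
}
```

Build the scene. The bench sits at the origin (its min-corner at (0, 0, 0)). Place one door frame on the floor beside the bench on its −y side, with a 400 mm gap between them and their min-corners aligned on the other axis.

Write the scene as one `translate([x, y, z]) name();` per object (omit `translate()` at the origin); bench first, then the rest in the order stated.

bench();
translate([0, -514, 0]) door_frame();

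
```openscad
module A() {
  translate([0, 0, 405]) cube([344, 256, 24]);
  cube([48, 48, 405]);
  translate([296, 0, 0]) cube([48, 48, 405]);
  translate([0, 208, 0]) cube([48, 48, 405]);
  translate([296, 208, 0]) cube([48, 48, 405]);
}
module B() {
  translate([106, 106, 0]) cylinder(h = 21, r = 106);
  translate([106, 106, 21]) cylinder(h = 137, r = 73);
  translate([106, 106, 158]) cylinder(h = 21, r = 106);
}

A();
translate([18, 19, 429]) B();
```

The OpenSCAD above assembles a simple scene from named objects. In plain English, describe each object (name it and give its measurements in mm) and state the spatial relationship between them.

A is a four-legged stool. The seat is a 344×256×24 mm slab whose top surface is at z = 429 mm; four square legs, each 48×48 mm in cross-section, run from the floor (z = 0) to the underside of the seat, each flush with a corner of the seat.

B is a spool: two coaxial disc flanges of radius 106 mm and thickness 21 mm, joined by a core cylinder of radius 73 mm and height 137 mm. The lower flange rests on z = 0 and the three cylinders share a vertical axis.

The spool is on top of the stool.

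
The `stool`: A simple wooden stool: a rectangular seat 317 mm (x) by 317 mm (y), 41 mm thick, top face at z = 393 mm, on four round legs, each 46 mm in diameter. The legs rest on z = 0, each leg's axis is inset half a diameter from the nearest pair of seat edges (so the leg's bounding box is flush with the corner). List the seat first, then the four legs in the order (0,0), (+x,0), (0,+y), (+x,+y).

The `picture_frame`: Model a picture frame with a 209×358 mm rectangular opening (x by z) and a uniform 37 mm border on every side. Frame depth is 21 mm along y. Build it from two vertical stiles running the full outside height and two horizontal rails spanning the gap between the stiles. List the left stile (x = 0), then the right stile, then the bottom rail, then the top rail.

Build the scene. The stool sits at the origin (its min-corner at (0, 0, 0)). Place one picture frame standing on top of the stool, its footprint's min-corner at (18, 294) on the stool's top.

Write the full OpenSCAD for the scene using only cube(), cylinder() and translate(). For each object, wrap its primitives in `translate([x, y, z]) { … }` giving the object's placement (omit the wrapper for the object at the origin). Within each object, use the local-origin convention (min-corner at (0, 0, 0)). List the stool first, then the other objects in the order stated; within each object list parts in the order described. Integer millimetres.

translate([0, 0, 352]) cube([317, 317, 41]);
translate([23, 23, 0]) cylinder(h = 352, r = 23);
translate([294, 23, 0]) cylinder(h = 352, r = 23);
translate([23, 294, 0]) cylinder(h = 352, r = 23);
translate([294, 294, 0]) cylinder(h = 352, r = 23);
translate([18, 294, 393]) {
  cube([37, 21, 432]);
  translate([246, 0, 0]) cube([37, 21, 432]);
  translate([37, 0, 0]) cube([209, 21, 37]);
  translate([37, 0, 395]) cube([209, 21, 37]);
}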